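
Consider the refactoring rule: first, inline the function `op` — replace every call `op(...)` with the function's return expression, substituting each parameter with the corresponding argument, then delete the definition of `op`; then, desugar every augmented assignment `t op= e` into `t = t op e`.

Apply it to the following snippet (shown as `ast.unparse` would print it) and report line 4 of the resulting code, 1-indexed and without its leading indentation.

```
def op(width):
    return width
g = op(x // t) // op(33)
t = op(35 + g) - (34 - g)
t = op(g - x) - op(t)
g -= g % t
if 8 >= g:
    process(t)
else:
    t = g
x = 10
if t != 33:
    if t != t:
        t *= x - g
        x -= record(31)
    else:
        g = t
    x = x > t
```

g = g - g % t

Transformed code:
g = x // t // 33
t = 35 + g - (34 - g)
t = g - x - t
g = g - g % t
if 8 >= g:
    process(t)
else:
    t = g
x = 10
if t != 33:
    if t != t:
        t = t * (x - g)
        x = x - record(31)
    else:
        g = t
    x = x > t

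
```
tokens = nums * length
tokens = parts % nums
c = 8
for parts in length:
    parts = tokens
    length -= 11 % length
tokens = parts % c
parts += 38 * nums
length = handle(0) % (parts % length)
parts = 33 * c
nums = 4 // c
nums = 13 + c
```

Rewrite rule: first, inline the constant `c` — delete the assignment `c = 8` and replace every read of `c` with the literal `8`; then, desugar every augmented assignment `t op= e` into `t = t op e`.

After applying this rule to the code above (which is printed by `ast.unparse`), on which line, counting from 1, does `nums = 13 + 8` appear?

11

Transformed code:
tokens = nums * length
tokens = parts % nums
for parts in length:
    parts = tokens
    length = length - 11 % length
tokens = parts % 8
parts = parts + 38 * nums
length = handle(0) % (parts % length)
parts = 33 * 8
nums = 4 // 8
nums = 13 + 8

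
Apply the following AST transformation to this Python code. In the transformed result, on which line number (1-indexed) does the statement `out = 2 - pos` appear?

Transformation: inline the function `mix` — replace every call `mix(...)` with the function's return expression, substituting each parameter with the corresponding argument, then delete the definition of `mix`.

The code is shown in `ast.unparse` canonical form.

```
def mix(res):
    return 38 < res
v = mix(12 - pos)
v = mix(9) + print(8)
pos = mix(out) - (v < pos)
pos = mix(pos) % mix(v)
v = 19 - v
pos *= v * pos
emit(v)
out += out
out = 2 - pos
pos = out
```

9

Transformed code:
v = 38 < 12 - pos
v = (38 < 9) + print(8)
pos = (38 < out) - (v < pos)
pos = (38 < pos) % (38 < v)
v = 19 - v
pos *= v * pos
emit(v)
out += out
out = 2 - pos
pos = out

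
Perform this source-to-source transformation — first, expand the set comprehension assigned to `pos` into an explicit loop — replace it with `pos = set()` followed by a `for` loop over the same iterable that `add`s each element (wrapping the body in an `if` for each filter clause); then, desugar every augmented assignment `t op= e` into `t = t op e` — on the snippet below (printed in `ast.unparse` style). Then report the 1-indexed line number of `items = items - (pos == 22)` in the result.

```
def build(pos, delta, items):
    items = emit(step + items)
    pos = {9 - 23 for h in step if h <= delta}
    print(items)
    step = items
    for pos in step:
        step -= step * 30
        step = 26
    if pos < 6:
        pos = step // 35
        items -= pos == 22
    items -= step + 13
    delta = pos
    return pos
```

14

Transformed code:
def build(pos, delta, items):
    items = emit(step + items)
    pos = set()
    for h in step:
        if h <= delta:
            pos.add(9 - 23)
    print(items)
    step = items
    for pos in step:
        step = step - step * 30
        step = 26
    if pos < 6:
        pos = step // 35
        items = items - (pos == 22)
    items = items - (step + 13)
    delta = pos
    return pos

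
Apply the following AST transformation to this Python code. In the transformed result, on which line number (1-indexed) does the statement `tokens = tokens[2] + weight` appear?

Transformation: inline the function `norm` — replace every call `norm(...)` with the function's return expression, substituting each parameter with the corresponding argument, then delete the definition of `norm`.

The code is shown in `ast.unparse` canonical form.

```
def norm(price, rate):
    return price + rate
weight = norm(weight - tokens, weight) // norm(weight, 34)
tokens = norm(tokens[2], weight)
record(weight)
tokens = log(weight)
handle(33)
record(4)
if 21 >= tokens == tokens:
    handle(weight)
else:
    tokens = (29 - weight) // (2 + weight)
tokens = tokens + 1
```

Transformed code:
weight = (weight - tokens + weight) // (weight + 34)
tokens = tokens[2] + weight
record(weight)
tokens = log(weight)
handle(33)
record(4)
if 21 >= tokens == tokens:
    handle(weight)
else:
    tokens = (29 - weight) // (2 + weight)
tokens = tokens + 1

2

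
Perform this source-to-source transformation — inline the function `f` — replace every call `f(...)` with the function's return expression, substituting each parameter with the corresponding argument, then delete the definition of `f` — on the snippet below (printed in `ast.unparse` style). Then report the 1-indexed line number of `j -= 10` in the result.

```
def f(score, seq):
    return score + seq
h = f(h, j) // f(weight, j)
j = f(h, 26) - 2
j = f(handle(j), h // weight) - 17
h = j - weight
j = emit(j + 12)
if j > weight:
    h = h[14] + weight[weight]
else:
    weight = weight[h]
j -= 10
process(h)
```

Transformed code:
h = (h + j) // (weight + j)
j = h + 26 - 2
j = handle(j) + h // weight - 17
h = j - weight
j = emit(j + 12)
if j > weight:
    h = h[14] + weight[weight]
else:
    weight = weight[h]
j -= 10
process(h)

10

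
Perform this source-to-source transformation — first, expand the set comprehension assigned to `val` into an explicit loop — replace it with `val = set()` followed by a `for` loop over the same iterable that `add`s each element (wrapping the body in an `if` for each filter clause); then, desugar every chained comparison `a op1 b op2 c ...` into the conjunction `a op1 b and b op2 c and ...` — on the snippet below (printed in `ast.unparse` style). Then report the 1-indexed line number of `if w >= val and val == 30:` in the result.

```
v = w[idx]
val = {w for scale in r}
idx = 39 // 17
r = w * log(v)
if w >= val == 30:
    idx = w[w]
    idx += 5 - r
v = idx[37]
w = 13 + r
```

Transformed code:
v = w[idx]
val = set()
for scale in r:
    val.add(w)
idx = 39 // 17
r = w * log(v)
if w >= val and val == 30:
    idx = w[w]
    idx += 5 - r
v = idx[37]
w = 13 + r

7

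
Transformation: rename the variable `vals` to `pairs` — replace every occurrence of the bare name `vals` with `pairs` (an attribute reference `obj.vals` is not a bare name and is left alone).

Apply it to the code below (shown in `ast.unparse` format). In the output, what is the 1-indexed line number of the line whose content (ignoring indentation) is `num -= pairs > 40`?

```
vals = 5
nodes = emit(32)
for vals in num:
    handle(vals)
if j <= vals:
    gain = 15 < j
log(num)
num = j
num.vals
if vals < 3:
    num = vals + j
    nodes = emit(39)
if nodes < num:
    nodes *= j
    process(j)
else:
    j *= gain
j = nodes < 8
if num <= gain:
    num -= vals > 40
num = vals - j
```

Transformed code:
pairs = 5
nodes = emit(32)
for pairs in num:
    handle(pairs)
if j <= pairs:
    gain = 15 < j
log(num)
num = j
num.vals
if pairs < 3:
    num = pairs + j
    nodes = emit(39)
if nodes < num:
    nodes *= j
    process(j)
else:
    j *= gain
j = nodes < 8
if num <= gain:
    num -= pairs > 40
num = pairs - j

20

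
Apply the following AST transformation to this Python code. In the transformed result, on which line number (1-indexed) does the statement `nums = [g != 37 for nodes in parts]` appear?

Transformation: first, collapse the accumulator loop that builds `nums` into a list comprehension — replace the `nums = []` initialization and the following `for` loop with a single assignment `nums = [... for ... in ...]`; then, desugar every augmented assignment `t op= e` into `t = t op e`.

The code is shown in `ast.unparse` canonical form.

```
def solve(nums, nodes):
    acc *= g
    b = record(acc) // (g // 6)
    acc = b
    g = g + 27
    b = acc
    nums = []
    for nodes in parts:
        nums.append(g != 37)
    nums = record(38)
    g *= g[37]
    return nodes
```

7

Transformed code:
def solve(nums, nodes):
    acc = acc * g
    b = record(acc) // (g // 6)
    acc = b
    g = g + 27
    b = acc
    nums = [g != 37 for nodes in parts]
    nums = record(38)
    g = g * g[37]
    return nodes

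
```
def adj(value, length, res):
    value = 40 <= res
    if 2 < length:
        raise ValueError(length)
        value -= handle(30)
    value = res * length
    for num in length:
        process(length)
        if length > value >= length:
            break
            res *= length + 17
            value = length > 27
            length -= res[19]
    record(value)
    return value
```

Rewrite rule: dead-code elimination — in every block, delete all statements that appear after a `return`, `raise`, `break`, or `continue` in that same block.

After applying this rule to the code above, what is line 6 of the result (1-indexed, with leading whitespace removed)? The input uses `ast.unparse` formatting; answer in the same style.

Transformed code:
def adj(value, length, res):
    value = 40 <= res
    if 2 < length:
        raise ValueError(length)
    value = res * length
    for num in length:
        process(length)
        if length > value >= length:
            break
    record(value)
    return value

for num in length:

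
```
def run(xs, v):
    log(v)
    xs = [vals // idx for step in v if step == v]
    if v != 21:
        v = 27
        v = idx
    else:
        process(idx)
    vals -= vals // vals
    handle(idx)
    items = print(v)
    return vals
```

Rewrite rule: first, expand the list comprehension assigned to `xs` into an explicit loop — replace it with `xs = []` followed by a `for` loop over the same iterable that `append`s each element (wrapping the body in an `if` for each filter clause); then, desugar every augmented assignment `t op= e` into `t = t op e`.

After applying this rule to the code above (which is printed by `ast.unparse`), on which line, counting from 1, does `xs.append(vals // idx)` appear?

Transformed code:
def run(xs, v):
    log(v)
    xs = []
    for step in v:
        if step == v:
            xs.append(vals // idx)
    if v != 21:
        v = 27
        v = idx
    else:
        process(idx)
    vals = vals - vals // vals
    handle(idx)
    items = print(v)
    return vals

6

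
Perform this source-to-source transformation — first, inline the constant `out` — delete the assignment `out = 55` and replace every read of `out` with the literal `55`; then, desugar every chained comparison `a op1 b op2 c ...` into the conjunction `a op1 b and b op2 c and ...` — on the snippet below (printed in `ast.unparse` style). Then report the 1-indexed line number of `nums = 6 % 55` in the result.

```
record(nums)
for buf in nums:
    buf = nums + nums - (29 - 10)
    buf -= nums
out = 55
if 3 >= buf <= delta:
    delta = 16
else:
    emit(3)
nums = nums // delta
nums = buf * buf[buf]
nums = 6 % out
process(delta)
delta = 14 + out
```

11

Transformed code:
record(nums)
for buf in nums:
    buf = nums + nums - (29 - 10)
    buf -= nums
if 3 >= buf and buf <= delta:
    delta = 16
else:
    emit(3)
nums = nums // delta
nums = buf * buf[buf]
nums = 6 % 55
process(delta)
delta = 14 + 55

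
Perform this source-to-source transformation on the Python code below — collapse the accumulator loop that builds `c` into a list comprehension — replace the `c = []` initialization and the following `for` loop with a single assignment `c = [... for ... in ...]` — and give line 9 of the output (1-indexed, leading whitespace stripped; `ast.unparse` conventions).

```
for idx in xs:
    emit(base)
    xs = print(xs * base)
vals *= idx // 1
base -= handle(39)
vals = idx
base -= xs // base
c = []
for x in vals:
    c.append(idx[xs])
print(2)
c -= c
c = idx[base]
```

Transformed code:
for idx in xs:
    emit(base)
    xs = print(xs * base)
vals *= idx // 1
base -= handle(39)
vals = idx
base -= xs // base
c = [idx[xs] for x in vals]
print(2)
c -= c
c = idx[base]

print(2)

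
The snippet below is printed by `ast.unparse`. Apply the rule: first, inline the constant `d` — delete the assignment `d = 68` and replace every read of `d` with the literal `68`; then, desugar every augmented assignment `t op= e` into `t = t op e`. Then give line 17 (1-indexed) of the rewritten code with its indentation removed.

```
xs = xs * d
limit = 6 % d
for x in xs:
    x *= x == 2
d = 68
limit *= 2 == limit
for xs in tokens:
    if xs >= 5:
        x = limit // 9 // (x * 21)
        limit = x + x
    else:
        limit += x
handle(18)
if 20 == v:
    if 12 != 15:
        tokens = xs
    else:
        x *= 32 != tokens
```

x = x * (32 != tokens)

Transformed code:
xs = xs * 68
limit = 6 % 68
for x in xs:
    x = x * (x == 2)
limit = limit * (2 == limit)
for xs in tokens:
    if xs >= 5:
        x = limit // 9 // (x * 21)
        limit = x + x
    else:
        limit = limit + x
handle(18)
if 20 == v:
    if 12 != 15:
        tokens = xs
    else:
        x = x * (32 != tokens)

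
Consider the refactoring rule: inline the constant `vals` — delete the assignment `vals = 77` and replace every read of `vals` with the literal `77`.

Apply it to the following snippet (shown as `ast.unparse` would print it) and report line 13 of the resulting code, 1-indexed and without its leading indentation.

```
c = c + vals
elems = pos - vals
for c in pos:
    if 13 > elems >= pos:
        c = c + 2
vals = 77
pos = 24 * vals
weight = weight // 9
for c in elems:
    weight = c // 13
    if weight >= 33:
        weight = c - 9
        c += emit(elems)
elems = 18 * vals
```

Transformed code:
c = c + 77
elems = pos - 77
for c in pos:
    if 13 > elems >= pos:
        c = c + 2
pos = 24 * 77
weight = weight // 9
for c in elems:
    weight = c // 13
    if weight >= 33:
        weight = c - 9
        c += emit(elems)
elems = 18 * 77

elems = 18 * 77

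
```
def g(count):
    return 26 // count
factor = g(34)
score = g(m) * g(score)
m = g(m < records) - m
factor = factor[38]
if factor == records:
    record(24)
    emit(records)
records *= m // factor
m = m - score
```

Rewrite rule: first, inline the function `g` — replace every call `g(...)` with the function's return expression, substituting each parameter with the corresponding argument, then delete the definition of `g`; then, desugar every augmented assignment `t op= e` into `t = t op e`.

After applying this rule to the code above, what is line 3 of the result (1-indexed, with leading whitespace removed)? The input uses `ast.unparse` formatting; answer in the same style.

m = 26 // (m < records) - m

Transformed code:
factor = 26 // 34
score = 26 // m * (26 // score)
m = 26 // (m < records) - m
factor = factor[38]
if factor == records:
    record(24)
    emit(records)
records = records * (m // factor)
m = m - score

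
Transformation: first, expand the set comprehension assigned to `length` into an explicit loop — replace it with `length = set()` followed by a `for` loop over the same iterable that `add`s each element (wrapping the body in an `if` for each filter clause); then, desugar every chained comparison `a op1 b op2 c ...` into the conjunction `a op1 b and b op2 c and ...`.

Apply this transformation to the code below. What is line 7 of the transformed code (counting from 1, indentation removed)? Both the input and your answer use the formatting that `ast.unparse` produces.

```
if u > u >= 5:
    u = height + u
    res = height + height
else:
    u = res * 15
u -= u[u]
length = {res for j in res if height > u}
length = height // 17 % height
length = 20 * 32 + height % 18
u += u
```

Transformed code:
if u > u and u >= 5:
    u = height + u
    res = height + height
else:
    u = res * 15
u -= u[u]
length = set()
for j in res:
    if height > u:
        length.add(res)
length = height // 17 % height
length = 20 * 32 + height % 18
u += u

length = set()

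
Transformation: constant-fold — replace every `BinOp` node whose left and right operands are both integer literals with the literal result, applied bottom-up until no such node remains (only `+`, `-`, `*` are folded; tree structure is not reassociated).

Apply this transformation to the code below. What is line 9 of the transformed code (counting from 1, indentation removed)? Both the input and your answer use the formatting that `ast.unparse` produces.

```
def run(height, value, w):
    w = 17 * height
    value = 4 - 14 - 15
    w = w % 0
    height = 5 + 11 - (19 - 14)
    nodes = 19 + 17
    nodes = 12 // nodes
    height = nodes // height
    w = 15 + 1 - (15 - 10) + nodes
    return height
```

Transformed code:
def run(height, value, w):
    w = 17 * height
    value = -25
    w = w % 0
    height = 11
    nodes = 36
    nodes = 12 // nodes
    height = nodes // height
    w = 11 + nodes
    return height

w = 11 + nodes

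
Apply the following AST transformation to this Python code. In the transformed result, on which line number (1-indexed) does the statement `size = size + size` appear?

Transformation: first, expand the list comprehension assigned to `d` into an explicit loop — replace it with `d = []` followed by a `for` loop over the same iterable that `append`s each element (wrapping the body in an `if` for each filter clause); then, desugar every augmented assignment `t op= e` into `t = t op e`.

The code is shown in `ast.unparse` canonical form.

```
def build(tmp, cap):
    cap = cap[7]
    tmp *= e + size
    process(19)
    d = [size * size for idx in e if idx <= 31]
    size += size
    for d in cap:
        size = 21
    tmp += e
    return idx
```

Transformed code:
def build(tmp, cap):
    cap = cap[7]
    tmp = tmp * (e + size)
    process(19)
    d = []
    for idx in e:
        if idx <= 31:
            d.append(size * size)
    size = size + size
    for d in cap:
        size = 21
    tmp = tmp + e
    return idx

9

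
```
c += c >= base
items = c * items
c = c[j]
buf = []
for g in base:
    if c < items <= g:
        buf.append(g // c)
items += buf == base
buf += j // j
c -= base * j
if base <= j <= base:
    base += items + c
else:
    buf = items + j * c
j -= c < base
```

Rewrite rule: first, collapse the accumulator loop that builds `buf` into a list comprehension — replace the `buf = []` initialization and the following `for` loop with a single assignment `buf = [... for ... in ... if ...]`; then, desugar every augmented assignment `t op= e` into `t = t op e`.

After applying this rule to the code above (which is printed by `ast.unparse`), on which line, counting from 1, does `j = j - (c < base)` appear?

Transformed code:
c = c + (c >= base)
items = c * items
c = c[j]
buf = [g // c for g in base if c < items <= g]
items = items + (buf == base)
buf = buf + j // j
c = c - base * j
if base <= j <= base:
    base = base + (items + c)
else:
    buf = items + j * c
j = j - (c < base)

12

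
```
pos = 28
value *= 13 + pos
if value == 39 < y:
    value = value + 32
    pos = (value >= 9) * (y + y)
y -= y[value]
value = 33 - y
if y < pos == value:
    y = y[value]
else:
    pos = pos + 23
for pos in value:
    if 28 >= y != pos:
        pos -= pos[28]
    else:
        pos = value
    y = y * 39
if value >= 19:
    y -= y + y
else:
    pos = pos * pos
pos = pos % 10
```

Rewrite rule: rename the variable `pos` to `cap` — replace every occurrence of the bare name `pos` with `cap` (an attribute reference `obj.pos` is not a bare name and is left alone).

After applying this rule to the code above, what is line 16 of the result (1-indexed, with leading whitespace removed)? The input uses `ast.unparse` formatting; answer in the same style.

cap = value

Transformed code:
cap = 28
value *= 13 + cap
if value == 39 < y:
    value = value + 32
    cap = (value >= 9) * (y + y)
y -= y[value]
value = 33 - y
if y < cap == value:
    y = y[value]
else:
    cap = cap + 23
for cap in value:
    if 28 >= y != cap:
        cap -= cap[28]
    else:
        cap = value
    y = y * 39
if value >= 19:
    y -= y + y
else:
    cap = cap * cap
cap = cap % 10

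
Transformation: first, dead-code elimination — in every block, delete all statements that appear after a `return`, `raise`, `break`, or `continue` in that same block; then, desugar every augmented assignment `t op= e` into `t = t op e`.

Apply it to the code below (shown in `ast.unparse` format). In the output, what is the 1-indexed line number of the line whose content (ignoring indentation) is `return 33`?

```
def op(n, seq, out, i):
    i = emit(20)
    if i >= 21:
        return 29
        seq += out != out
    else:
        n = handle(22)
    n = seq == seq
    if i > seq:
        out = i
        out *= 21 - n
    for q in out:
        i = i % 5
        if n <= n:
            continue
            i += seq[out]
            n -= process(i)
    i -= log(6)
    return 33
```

Transformed code:
def op(n, seq, out, i):
    i = emit(20)
    if i >= 21:
        return 29
    else:
        n = handle(22)
    n = seq == seq
    if i > seq:
        out = i
        out = out * (21 - n)
    for q in out:
        i = i % 5
        if n <= n:
            continue
    i = i - log(6)
    return 33

16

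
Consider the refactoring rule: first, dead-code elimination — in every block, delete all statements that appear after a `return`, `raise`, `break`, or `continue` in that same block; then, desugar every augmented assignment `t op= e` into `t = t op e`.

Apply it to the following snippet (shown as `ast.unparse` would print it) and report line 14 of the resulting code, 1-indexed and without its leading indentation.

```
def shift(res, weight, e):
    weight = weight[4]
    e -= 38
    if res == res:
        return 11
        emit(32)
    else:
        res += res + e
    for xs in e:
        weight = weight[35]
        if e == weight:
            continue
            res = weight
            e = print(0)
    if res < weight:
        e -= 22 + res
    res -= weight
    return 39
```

res = res - weight

Transformed code:
def shift(res, weight, e):
    weight = weight[4]
    e = e - 38
    if res == res:
        return 11
    else:
        res = res + (res + e)
    for xs in e:
        weight = weight[35]
        if e == weight:
            continue
    if res < weight:
        e = e - (22 + res)
    res = res - weight
    return 39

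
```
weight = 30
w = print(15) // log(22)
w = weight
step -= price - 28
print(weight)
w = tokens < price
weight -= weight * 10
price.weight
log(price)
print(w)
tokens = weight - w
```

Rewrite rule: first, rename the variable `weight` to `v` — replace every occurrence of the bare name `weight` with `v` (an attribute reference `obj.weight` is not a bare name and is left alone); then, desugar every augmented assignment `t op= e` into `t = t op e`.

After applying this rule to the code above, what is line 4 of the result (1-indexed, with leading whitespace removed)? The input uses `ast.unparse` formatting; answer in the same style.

step = step - (price - 28)

Transformed code:
v = 30
w = print(15) // log(22)
w = v
step = step - (price - 28)
print(v)
w = tokens < price
v = v - v * 10
price.weight
log(price)
print(w)
tokens = v - w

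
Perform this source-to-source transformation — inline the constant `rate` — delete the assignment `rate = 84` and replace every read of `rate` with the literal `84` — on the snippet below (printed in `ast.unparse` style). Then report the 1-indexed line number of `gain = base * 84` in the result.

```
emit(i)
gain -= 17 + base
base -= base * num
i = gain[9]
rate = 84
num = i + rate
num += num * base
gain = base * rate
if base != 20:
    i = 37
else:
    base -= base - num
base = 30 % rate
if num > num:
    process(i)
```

7

Transformed code:
emit(i)
gain -= 17 + base
base -= base * num
i = gain[9]
num = i + 84
num += num * base
gain = base * 84
if base != 20:
    i = 37
else:
    base -= base - num
base = 30 % 84
if num > num:
    process(i)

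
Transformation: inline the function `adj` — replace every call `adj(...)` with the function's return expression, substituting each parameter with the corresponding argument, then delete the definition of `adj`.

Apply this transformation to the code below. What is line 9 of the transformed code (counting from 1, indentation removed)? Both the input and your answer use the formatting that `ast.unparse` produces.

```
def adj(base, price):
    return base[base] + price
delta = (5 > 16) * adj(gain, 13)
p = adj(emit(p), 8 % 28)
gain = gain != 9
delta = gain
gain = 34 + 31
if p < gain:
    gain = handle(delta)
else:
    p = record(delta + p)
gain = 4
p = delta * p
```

Transformed code:
delta = (5 > 16) * (gain[gain] + 13)
p = emit(p)[emit(p)] + 8 % 28
gain = gain != 9
delta = gain
gain = 34 + 31
if p < gain:
    gain = handle(delta)
else:
    p = record(delta + p)
gain = 4
p = delta * p

p = record(delta + p)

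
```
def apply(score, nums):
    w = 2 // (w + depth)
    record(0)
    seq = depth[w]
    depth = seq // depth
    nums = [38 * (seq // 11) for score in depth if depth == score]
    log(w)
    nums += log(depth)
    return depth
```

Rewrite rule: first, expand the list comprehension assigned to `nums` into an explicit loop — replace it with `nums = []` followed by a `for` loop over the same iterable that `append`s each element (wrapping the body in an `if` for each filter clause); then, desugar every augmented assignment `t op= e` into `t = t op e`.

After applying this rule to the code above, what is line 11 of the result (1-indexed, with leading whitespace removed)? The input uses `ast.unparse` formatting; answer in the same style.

Transformed code:
def apply(score, nums):
    w = 2 // (w + depth)
    record(0)
    seq = depth[w]
    depth = seq // depth
    nums = []
    for score in depth:
        if depth == score:
            nums.append(38 * (seq // 11))
    log(w)
    nums = nums + log(depth)
    return depth

nums = nums + log(depth)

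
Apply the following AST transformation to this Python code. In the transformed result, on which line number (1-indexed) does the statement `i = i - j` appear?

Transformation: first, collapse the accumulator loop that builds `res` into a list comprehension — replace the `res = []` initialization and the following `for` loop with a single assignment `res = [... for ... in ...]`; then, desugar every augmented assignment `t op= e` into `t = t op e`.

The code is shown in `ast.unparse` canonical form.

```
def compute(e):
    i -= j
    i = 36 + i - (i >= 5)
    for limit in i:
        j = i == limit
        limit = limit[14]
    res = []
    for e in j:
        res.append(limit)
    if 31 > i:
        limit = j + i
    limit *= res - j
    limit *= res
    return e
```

Transformed code:
def compute(e):
    i = i - j
    i = 36 + i - (i >= 5)
    for limit in i:
        j = i == limit
        limit = limit[14]
    res = [limit for e in j]
    if 31 > i:
        limit = j + i
    limit = limit * (res - j)
    limit = limit * res
    return e

2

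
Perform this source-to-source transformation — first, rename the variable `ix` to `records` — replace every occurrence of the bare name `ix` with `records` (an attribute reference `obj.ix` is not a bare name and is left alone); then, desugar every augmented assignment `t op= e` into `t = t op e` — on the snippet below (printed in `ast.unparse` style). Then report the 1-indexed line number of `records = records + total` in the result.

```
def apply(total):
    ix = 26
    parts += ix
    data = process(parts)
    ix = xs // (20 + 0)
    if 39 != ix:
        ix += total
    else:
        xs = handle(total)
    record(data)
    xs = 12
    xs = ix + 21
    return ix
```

7

Transformed code:
def apply(total):
    records = 26
    parts = parts + records
    data = process(parts)
    records = xs // (20 + 0)
    if 39 != records:
        records = records + total
    else:
        xs = handle(total)
    record(data)
    xs = 12
    xs = records + 21
    return records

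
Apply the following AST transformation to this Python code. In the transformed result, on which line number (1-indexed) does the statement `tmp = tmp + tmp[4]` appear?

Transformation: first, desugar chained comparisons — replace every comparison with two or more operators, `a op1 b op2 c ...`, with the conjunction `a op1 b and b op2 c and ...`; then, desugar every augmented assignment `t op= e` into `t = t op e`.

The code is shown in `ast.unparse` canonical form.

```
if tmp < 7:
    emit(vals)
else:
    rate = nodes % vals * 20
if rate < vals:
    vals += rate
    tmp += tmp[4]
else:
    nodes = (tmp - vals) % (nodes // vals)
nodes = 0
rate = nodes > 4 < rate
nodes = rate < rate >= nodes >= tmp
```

Transformed code:
if tmp < 7:
    emit(vals)
else:
    rate = nodes % vals * 20
if rate < vals:
    vals = vals + rate
    tmp = tmp + tmp[4]
else:
    nodes = (tmp - vals) % (nodes // vals)
nodes = 0
rate = nodes > 4 and 4 < rate
nodes = rate < rate and rate >= nodes and (nodes >= tmp)

7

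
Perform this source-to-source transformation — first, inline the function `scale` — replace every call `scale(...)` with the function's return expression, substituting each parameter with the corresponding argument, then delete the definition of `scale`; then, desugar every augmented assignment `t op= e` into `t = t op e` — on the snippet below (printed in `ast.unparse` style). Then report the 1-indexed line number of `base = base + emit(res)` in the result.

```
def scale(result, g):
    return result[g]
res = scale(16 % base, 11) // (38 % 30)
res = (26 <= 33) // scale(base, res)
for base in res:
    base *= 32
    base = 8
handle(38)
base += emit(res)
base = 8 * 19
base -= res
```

Transformed code:
res = (16 % base)[11] // (38 % 30)
res = (26 <= 33) // base[res]
for base in res:
    base = base * 32
    base = 8
handle(38)
base = base + emit(res)
base = 8 * 19
base = base - res

7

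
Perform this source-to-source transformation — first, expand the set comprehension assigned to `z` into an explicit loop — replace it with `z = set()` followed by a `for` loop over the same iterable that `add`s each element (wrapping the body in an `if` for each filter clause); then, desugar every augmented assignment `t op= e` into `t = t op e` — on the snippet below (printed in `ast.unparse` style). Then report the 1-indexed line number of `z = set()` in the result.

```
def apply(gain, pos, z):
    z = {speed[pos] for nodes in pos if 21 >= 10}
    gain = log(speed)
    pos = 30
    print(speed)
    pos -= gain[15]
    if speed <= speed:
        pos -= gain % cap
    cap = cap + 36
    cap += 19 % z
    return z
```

Transformed code:
def apply(gain, pos, z):
    z = set()
    for nodes in pos:
        if 21 >= 10:
            z.add(speed[pos])
    gain = log(speed)
    pos = 30
    print(speed)
    pos = pos - gain[15]
    if speed <= speed:
        pos = pos - gain % cap
    cap = cap + 36
    cap = cap + 19 % z
    return z

2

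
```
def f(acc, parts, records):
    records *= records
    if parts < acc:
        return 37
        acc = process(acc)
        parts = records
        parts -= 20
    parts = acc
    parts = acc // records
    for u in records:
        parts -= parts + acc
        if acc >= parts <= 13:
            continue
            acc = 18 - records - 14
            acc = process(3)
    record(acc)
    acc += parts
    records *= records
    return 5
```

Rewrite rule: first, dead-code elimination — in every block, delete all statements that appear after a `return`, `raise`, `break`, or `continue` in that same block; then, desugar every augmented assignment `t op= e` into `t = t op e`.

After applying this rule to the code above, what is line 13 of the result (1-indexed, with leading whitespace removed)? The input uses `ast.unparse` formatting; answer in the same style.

records = records * records

Transformed code:
def f(acc, parts, records):
    records = records * records
    if parts < acc:
        return 37
    parts = acc
    parts = acc // records
    for u in records:
        parts = parts - (parts + acc)
        if acc >= parts <= 13:
            continue
    record(acc)
    acc = acc + parts
    records = records * records
    return 5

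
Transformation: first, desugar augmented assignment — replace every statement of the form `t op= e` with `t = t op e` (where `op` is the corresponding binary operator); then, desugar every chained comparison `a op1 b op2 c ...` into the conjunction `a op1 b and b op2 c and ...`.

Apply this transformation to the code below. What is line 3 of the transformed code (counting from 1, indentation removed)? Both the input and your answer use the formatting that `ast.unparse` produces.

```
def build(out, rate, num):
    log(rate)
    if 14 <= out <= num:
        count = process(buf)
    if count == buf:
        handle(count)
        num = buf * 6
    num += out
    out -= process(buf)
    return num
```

if 14 <= out and out <= num:

Transformed code:
def build(out, rate, num):
    log(rate)
    if 14 <= out and out <= num:
        count = process(buf)
    if count == buf:
        handle(count)
        num = buf * 6
    num = num + out
    out = out - process(buf)
    return num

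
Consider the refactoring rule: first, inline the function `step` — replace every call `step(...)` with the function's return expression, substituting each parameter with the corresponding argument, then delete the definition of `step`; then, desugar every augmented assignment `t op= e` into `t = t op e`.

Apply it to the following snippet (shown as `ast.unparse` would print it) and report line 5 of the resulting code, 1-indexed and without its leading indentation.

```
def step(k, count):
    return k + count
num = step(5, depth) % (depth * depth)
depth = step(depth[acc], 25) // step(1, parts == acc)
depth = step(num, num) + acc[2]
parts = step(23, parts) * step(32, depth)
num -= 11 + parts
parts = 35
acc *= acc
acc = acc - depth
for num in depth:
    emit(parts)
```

num = num - (11 + parts)

Transformed code:
num = (5 + depth) % (depth * depth)
depth = (depth[acc] + 25) // (1 + (parts == acc))
depth = num + num + acc[2]
parts = (23 + parts) * (32 + depth)
num = num - (11 + parts)
parts = 35
acc = acc * acc
acc = acc - depth
for num in depth:
    emit(parts)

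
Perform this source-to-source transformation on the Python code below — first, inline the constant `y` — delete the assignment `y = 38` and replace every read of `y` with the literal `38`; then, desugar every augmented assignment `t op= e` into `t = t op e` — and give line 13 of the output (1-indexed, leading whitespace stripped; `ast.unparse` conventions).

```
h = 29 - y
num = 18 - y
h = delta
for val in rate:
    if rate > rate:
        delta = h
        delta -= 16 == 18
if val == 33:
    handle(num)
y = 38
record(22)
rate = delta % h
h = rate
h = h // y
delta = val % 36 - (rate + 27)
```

h = h // 38

Transformed code:
h = 29 - 38
num = 18 - 38
h = delta
for val in rate:
    if rate > rate:
        delta = h
        delta = delta - (16 == 18)
if val == 33:
    handle(num)
record(22)
rate = delta % h
h = rate
h = h // 38
delta = val % 36 - (rate + 27)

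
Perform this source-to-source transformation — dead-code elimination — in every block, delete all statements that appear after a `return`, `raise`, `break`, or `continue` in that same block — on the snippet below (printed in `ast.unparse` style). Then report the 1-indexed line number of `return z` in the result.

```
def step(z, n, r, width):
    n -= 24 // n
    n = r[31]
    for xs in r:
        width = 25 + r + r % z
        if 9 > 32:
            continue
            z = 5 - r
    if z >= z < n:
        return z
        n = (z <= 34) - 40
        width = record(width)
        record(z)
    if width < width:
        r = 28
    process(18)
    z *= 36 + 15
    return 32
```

Transformed code:
def step(z, n, r, width):
    n -= 24 // n
    n = r[31]
    for xs in r:
        width = 25 + r + r % z
        if 9 > 32:
            continue
    if z >= z < n:
        return z
    if width < width:
        r = 28
    process(18)
    z *= 36 + 15
    return 32

9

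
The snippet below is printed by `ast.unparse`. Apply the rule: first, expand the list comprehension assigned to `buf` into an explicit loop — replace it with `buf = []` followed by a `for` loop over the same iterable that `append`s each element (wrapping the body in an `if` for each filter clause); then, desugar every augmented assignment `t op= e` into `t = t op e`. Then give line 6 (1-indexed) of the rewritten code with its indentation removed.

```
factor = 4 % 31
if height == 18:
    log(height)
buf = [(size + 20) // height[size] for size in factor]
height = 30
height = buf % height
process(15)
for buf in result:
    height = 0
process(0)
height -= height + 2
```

buf.append((size + 20) // height[size])

Transformed code:
factor = 4 % 31
if height == 18:
    log(height)
buf = []
for size in factor:
    buf.append((size + 20) // height[size])
height = 30
height = buf % height
process(15)
for buf in result:
    height = 0
process(0)
height = height - (height + 2)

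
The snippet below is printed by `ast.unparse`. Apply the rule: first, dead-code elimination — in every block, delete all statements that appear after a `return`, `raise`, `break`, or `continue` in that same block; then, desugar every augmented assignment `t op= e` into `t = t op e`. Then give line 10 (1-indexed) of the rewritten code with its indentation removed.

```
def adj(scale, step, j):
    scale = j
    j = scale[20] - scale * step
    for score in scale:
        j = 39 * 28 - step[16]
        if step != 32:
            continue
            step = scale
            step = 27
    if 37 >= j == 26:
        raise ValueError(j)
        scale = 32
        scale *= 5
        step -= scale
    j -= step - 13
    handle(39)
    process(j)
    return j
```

j = j - (step - 13)

Transformed code:
def adj(scale, step, j):
    scale = j
    j = scale[20] - scale * step
    for score in scale:
        j = 39 * 28 - step[16]
        if step != 32:
            continue
    if 37 >= j == 26:
        raise ValueError(j)
    j = j - (step - 13)
    handle(39)
    process(j)
    return j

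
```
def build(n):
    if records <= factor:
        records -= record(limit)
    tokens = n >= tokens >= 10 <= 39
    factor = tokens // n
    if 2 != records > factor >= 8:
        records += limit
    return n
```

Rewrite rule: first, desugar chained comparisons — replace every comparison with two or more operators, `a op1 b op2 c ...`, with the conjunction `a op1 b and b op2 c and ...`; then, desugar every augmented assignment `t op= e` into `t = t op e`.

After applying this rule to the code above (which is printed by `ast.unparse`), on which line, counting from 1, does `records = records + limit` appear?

Transformed code:
def build(n):
    if records <= factor:
        records = records - record(limit)
    tokens = n >= tokens and tokens >= 10 and (10 <= 39)
    factor = tokens // n
    if 2 != records and records > factor and (factor >= 8):
        records = records + limit
    return n

7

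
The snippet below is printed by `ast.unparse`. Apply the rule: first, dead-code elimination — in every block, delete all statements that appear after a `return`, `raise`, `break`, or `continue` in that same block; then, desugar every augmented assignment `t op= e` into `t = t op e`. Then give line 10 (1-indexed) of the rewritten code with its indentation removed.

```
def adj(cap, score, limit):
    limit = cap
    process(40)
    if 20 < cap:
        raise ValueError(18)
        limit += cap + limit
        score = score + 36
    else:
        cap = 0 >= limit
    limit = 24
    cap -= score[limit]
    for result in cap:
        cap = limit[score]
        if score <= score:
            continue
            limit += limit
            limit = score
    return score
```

Transformed code:
def adj(cap, score, limit):
    limit = cap
    process(40)
    if 20 < cap:
        raise ValueError(18)
    else:
        cap = 0 >= limit
    limit = 24
    cap = cap - score[limit]
    for result in cap:
        cap = limit[score]
        if score <= score:
            continue
    return score

for result in cap: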